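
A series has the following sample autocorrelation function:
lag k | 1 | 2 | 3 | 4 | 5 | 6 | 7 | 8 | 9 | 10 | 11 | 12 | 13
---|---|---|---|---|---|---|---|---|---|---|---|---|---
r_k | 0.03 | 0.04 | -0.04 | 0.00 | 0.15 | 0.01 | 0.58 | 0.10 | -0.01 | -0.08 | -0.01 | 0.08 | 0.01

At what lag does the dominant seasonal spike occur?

7

The largest autocorrelation is r_7 = 0.58; the remaining lags stay at or below 0.15.
The dominant spike at lag 7 indicates a seasonal period of 7.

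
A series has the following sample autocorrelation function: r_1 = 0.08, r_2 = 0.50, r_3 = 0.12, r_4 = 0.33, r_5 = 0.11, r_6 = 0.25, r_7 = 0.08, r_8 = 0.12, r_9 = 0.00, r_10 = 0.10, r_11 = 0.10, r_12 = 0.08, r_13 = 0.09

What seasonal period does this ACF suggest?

The largest autocorrelation is r_2 = 0.50, with weaker echoes at lags 4 (0.33) and 6 (0.25); the remaining lags stay at or below 0.12.
The dominant spike at lag 2 indicates a seasonal period of 2.

2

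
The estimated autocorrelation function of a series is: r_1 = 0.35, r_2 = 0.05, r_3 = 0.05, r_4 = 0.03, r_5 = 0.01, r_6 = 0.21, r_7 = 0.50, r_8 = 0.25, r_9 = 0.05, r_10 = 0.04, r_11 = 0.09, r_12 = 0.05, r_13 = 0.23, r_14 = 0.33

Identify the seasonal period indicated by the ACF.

7

The largest autocorrelation is r_7 = 0.50; the remaining lags stay at or below 0.35. The elevated value at lag 1 (0.35), dropping to 0.05 at lag 2, reflects decaying short-term dependence rather than seasonality.
The dominant spike at lag 7 indicates a seasonal period of 7.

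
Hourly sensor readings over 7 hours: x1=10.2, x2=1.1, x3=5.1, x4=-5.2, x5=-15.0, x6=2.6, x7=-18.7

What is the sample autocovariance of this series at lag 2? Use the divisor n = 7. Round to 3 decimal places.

25.384

Mean x̄ = (10.2 + 1.1 + 5.1 − 5.2 − 15.0 + 2.6 − 18.7)/7 = -2.8429
Σ_{t=1}^{5}(x_t−x̄)(x_{t+2}−x̄) = 177.6892
γ_2 = 177.6892 / 7 = 25.384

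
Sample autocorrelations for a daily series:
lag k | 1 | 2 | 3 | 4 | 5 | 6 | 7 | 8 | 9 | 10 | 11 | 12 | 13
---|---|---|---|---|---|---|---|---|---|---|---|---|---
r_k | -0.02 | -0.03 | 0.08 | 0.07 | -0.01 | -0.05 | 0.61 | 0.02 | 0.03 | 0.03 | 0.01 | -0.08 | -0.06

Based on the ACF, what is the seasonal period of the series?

7

The largest autocorrelation is r_7 = 0.61; the remaining lags stay at or below 0.08.
The dominant spike at lag 7 indicates a seasonal period of 7.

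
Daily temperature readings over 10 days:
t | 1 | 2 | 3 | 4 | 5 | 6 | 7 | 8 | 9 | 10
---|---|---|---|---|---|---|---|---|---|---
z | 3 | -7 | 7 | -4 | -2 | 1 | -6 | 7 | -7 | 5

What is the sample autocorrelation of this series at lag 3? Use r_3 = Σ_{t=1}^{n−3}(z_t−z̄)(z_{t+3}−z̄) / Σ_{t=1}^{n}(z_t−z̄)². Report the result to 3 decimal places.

Mean z̄ = (3 − 7 + 7 − 4 − 2 + 1 − 6 + 7 − 7 + 5)/10 = -0.3000
Numerator Σ_{t=1}^{7}(z_t−z̄)(z_{t+3}−z̄) = -21.5700
Denominator Σ(z_t−z̄)² = 286.1000
r_3 = -21.5700 / 286.1000 = -0.075

-0.075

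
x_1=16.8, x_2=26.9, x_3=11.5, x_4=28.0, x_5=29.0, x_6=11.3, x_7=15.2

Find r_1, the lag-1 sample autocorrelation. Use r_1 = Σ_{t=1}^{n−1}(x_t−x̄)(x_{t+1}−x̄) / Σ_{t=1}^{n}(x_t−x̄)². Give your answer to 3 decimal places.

Mean x̄ = (16.8 + 26.9 + 11.5 + 28.0 + 29.0 + 11.3 + 15.2)/7 = 19.8143
Σ(x_t−x̄)(x_{t+1}−x̄) = (-21.3584) + (-58.9127) + (-68.0584) + (75.1916) + (-78.2098) + (39.2873) = -112.0602
Denominator Σ(x_t−x̄)² = 373.5886
r_1 = -112.0602 / 373.5886 = -0.300

-0.300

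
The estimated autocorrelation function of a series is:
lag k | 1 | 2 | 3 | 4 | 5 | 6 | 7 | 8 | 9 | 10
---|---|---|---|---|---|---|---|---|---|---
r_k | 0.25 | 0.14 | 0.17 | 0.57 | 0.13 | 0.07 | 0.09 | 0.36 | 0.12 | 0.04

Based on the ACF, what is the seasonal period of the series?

The largest autocorrelation is r_4 = 0.57, with a weaker echo at lag 8 (0.36); the remaining lags stay at or below 0.25. The elevated value at lag 1 (0.25), dropping to 0.14 at lag 2, reflects decaying short-term dependence rather than seasonality.
The dominant spike at lag 4 indicates a seasonal period of 4.

4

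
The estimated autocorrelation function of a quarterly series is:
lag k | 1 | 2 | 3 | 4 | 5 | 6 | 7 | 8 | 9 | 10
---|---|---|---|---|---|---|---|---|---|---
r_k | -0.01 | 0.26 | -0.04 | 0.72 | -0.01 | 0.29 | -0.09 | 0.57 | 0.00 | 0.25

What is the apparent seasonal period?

The largest autocorrelation is r_4 = 0.72, with a weaker echo at lag 8 (0.57); the remaining lags stay at or below 0.29.
The dominant spike at lag 4 indicates a seasonal period of 4.

4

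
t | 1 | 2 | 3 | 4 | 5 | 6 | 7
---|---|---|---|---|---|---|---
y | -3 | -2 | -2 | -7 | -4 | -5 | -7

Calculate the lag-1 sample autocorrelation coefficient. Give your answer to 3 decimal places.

0.106

Mean ȳ = (-3 − 2 − 2 − 7 − 4 − 5 − 7)/7 = -4.2857
Deviations from mean: 1.2857, 2.2857, 2.2857, -2.7143, 0.2857, -0.7143, -2.7143
Σ(y_t−ȳ)(y_{t+1}−ȳ) = (2.9388) + (5.2245) + (-6.2041) + (-0.7755) + (-0.2041) + (1.9388) = 2.9184
Denominator Σ(y_t−ȳ)² = 27.4286
r_1 = 2.9184 / 27.4286 = 0.106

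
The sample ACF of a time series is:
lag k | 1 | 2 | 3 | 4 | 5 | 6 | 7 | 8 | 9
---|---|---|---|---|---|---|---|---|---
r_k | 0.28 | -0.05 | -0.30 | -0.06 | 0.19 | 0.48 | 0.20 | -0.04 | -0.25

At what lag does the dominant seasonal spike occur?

6

The largest autocorrelation is r_6 = 0.48; the remaining lags stay at or below 0.28.
The dominant spike at lag 6 indicates a seasonal period of 6.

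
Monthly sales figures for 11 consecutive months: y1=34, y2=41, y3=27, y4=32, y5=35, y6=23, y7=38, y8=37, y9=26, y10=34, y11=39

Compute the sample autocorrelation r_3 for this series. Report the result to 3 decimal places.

0.532

Mean ȳ = (34 + 41 + 27 + 32 + 35 + 23 + 38 + 37 + 26 + 34 + 39)/11 = 33.2727
Numerator Σ_{t=1}^{8}(y_t−ȳ)(y_{t+3}−ȳ) = 176.7769
Denominator Σ(y_t−ȳ)² = 332.1818
r_3 = 176.7769 / 332.1818 = 0.532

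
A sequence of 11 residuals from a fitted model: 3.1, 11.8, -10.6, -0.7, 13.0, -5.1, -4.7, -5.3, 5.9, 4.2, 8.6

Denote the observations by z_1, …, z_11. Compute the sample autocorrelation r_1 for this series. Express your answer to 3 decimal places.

Mean z̄ = (3.1 + 11.8 − 10.6 − 0.7 + 13.0 − 5.1 − 4.7 − 5.3 + 5.9 + 4.2 + 8.6)/11 = 1.8364
Numerator Σ_{t=1}^{10}(z_t−z̄)(z_{t+1}−z̄) = -96.9513
Denominator Σ(z_t−z̄)² = 596.2055
r_1 = -96.9513 / 596.2055 = -0.163

-0.163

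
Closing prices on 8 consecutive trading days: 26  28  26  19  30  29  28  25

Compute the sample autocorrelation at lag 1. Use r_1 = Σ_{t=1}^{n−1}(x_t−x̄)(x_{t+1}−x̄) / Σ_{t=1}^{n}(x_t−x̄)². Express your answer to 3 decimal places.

-0.167

Mean x̄ = (26 + 28 + 26 + 19 + 30 + 29 + 28 + 25)/8 = 26.3750
Deviations from mean: -0.3750, 1.6250, -0.3750, -7.3750, 3.6250, 2.6250, 1.6250, -1.3750
Σ(x_t−x̄)(x_{t+1}−x̄) = (-0.6094) + (-0.6094) + (2.7656) + (-26.7344) + (9.5156) + (4.2656) + (-2.2344) = -13.6406
Denominator Σ(x_t−x̄)² = 81.8750
r_1 = -13.6406 / 81.8750 = -0.167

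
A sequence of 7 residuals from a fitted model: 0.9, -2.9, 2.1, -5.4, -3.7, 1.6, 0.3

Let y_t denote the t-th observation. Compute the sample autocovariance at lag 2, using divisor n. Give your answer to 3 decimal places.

Mean ȳ = (0.9 − 2.9 + 2.1 − 5.4 − 3.7 + 1.6 + 0.3)/7 = -1.0143
Deviations: 1.9143, -1.8857, 3.1143, -4.3857, -2.6857, 2.6143, 1.3143
Σ_{t=1}^{5}(y_t−ȳ)(y_{t+2}−ȳ) = -9.1276
γ_2 = -9.1276 / 7 = -1.304

-1.304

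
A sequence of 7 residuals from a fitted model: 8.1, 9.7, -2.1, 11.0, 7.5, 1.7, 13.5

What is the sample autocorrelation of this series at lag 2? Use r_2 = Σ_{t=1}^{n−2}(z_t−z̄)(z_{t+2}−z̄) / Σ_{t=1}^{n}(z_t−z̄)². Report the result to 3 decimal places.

Mean z̄ = (8.1 + 9.7 − 2.1 + 11.0 + 7.5 + 1.7 + 13.5)/7 = 7.0571
Deviations from mean: 1.0429, 2.6429, -9.1571, 3.9429, 0.4429, -5.3571, 6.4429
Σ(z_t−z̄)(z_{t+2}−z̄) = (-9.5496) + (10.4204) + (-4.0553) + (-21.1224) + (2.8533) = -21.4537
Denominator Σ(z_t−z̄)² = 177.8771
r_2 = -21.4537 / 177.8771 = -0.121

-0.121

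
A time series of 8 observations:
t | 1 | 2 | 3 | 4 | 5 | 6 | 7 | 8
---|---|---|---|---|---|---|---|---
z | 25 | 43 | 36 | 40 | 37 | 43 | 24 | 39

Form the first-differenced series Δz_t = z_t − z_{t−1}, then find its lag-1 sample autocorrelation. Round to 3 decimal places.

-0.553

First differences Δz: 18, -7, 4, -3, 6, -19, 15
Mean of differences = 2.0000
Numerator Σ(Δz_t−Δz̄)(Δz_{t+1}−Δz̄) = -549.0000
Denominator Σ(Δz_t−Δz̄)² = 992.0000
r_1(Δz) = -549.0000 / 992.0000 = -0.553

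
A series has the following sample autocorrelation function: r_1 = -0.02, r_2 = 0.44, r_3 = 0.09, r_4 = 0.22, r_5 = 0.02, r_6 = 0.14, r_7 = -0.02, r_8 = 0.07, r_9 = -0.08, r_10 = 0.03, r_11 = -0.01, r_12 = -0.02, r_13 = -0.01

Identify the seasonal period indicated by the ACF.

2

The largest autocorrelation is r_2 = 0.44, with a weaker echo at lag 4 (0.22); the remaining lags stay at or below 0.14.
The dominant spike at lag 2 indicates a seasonal period of 2.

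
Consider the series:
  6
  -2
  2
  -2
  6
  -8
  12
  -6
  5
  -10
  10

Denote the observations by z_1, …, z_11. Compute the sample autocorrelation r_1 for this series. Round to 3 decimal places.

-0.792

Mean z̄ = (6 − 2 + 2 − 2 + 6 − 8 + 12 − 6 + 5 − 10 + 10)/11 = 1.1818
Numerator Σ_{t=1}^{10}(z_t−z̄)(z_{t+1}−z̄) = -425.8512
Denominator Σ(z_t−z̄)² = 537.6364
r_1 = -425.8512 / 537.6364 = -0.792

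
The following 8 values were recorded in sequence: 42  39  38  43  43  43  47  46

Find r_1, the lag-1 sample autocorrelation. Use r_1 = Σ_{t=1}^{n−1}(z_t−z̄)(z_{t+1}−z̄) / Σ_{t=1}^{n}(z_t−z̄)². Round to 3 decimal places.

Mean z̄ = (42 + 39 + 38 + 43 + 43 + 43 + 47 + 46)/8 = 42.6250
Deviations from mean: -0.6250, -3.6250, -4.6250, 0.3750, 0.3750, 0.3750, 4.3750, 3.3750
Numerator Σ_{t=1}^{7}(z_t−z̄)(z_{t+1}−z̄) = 33.9844
Denominator Σ(z_t−z̄)² = 65.8750
r_1 = 33.9844 / 65.8750 = 0.516

0.516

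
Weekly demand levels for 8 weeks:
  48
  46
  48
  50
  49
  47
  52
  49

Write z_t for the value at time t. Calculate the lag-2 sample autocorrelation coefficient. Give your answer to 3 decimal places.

Mean z̄ = (48 + 46 + 48 + 50 + 49 + 47 + 52 + 49)/8 = 48.6250
Numerator Σ_{t=1}^{6}(z_t−z̄)(z_{t+2}−z̄) = -5.0313
Denominator Σ(z_t−z̄)² = 23.8750
r_2 = -5.0313 / 23.8750 = -0.211

-0.211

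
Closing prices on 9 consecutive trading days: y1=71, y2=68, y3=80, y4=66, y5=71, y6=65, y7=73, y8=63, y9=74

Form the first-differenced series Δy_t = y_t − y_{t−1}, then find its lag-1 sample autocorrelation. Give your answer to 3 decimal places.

First differences Δy: -3, 12, -14, 5, -6, 8, -10, 11
Mean of differences = 0.3750
Numerator Σ(Δy_t−Δȳ)(Δy_{t+1}−Δȳ) = -540.2656
Denominator Σ(Δy_t−Δȳ)² = 693.8750
r_1(Δy) = -540.2656 / 693.8750 = -0.779

-0.779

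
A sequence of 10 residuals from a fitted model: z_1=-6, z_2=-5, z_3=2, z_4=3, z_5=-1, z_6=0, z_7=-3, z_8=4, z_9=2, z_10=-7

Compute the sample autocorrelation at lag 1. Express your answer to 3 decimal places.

Mean z̄ = (-6 − 5 + 2 + 3 − 1 + 0 − 3 + 4 + 2 − 7)/10 = -1.1000
Numerator Σ_{t=1}^{9}(z_t−z̄)(z_{t+1}−z̄) = 5.9900
Denominator Σ(z_t−z̄)² = 140.9000
r_1 = 5.9900 / 140.9000 = 0.043

0.043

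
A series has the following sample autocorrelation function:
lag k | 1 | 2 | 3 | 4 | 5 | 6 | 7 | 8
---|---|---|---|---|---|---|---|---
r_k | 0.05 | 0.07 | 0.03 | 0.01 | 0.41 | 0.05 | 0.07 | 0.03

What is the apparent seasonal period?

The largest autocorrelation is r_5 = 0.41; the remaining lags stay at or below 0.07.
The dominant spike at lag 5 indicates a seasonal period of 5.

5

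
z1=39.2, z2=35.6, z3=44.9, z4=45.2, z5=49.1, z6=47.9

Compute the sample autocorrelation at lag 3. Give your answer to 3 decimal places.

-0.333

Mean z̄ = (39.2 + 35.6 + 44.9 + 45.2 + 49.1 + 47.9)/6 = 43.6500
Deviations from mean: -4.4500, -8.0500, 1.2500, 1.5500, 5.4500, 4.2500
Σ(z_t−z̄)(z_{t+3}−z̄) = (-6.8975) + (-43.8725) + (5.3125) = -45.4575
Denominator Σ(z_t−z̄)² = 136.3350
r_3 = -45.4575 / 136.3350 = -0.333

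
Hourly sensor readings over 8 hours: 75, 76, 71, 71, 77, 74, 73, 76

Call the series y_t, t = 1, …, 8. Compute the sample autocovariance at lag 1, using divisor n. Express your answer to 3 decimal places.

-0.721

Mean ȳ = (75 + 76 + 71 + 71 + 77 + 74 + 73 + 76)/8 = 74.1250
Σ_{t=1}^{7}(y_t−ȳ)(y_{t+1}−ȳ) = -5.7656
γ_1 = -5.7656 / 8 = -0.721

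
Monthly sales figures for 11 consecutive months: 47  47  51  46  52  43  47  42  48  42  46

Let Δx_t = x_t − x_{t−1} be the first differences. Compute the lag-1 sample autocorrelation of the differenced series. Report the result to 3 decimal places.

-0.873

First differences Δx: 0, 4, -5, 6, -9, 4, -5, 6, -6, 4
Mean of differences = -0.1000
Numerator Σ(Δx_t−Δx̄)(Δx_{t+1}−Δx̄) = -250.5100
Denominator Σ(Δx_t−Δx̄)² = 286.9000
r_1(Δx) = -250.5100 / 286.9000 = -0.873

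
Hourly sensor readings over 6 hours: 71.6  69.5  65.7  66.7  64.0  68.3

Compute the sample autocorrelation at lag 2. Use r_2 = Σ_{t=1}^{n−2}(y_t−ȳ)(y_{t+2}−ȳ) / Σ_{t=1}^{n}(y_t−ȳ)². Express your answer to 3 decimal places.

-0.080

Mean ȳ = (71.6 + 69.5 + 65.7 + 66.7 + 64.0 + 68.3)/6 = 67.6333
Deviations from mean: 3.9667, 1.8667, -1.9333, -0.9333, -3.6333, 0.6667
Σ(y_t−ȳ)(y_{t+2}−ȳ) = (-7.6689) + (-1.7422) + (7.0244) + (-0.6222) = -3.0089
Denominator Σ(y_t−ȳ)² = 37.4733
r_2 = -3.0089 / 37.4733 = -0.080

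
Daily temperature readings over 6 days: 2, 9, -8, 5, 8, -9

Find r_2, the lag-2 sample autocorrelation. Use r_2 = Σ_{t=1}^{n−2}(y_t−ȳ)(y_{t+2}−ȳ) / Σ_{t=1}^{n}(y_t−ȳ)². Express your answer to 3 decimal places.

-0.255

Mean ȳ = (2 + 9 − 8 + 5 + 8 − 9)/6 = 1.1667
Deviations from mean: 0.8333, 7.8333, -9.1667, 3.8333, 6.8333, -10.1667
Numerator Σ_{t=1}^{4}(y_t−ȳ)(y_{t+2}−ȳ) = -79.2222
Denominator Σ(y_t−ȳ)² = 310.8333
r_2 = -79.2222 / 310.8333 = -0.255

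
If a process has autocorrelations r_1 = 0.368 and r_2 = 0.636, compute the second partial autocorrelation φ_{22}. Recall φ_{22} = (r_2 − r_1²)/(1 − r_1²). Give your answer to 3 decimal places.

0.579

φ_{22} = (r_2 − r_1²) / (1 − r_1²)
r_1² = (0.368)² = 0.135424
Numerator = 0.636 − 0.1354 = 0.5006; denominator = 1 − 0.1354 = 0.8646
φ_{22} = 0.5006 / 0.8646 = 0.579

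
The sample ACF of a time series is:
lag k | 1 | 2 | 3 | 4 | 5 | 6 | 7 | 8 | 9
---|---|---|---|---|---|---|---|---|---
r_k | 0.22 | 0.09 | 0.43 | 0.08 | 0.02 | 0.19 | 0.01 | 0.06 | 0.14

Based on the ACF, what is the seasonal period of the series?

The largest autocorrelation is r_3 = 0.43; the remaining lags stay at or below 0.22. The elevated value at lag 1 (0.22), dropping to 0.09 at lag 2, reflects decaying short-term dependence rather than seasonality.
The dominant spike at lag 3 indicates a seasonal period of 3.

3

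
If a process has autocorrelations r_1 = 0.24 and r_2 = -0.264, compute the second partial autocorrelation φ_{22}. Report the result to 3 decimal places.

-0.341

φ_{22} = (r_2 − r_1²) / (1 − r_1²)
r_1² = (0.24)² = 0.0576
Numerator = -0.264 − 0.0576 = -0.3216; denominator = 1 − 0.0576 = 0.9424
φ_{22} = -0.3216 / 0.9424 = -0.341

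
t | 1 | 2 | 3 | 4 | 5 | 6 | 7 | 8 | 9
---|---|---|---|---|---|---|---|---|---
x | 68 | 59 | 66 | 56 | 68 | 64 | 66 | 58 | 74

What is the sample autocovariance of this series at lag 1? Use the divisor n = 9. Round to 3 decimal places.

Mean x̄ = (68 + 59 + 66 + 56 + 68 + 64 + 66 + 58 + 74)/9 = 64.3333
Σ_{t=1}^{8}(x_t−x̄)(x_{t+1}−x̄) = -146.4444
γ_1 = -146.4444 / 9 = -16.272

-16.272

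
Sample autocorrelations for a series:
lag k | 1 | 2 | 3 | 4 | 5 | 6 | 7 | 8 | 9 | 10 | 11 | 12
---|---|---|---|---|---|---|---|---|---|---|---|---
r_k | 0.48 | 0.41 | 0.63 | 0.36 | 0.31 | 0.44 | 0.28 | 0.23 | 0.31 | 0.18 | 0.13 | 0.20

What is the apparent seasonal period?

The largest autocorrelation is r_3 = 0.63; the remaining lags stay at or below 0.48. The elevated value at lag 1 (0.48), dropping to 0.41 at lag 2, reflects decaying short-term dependence rather than seasonality.
The dominant spike at lag 3 indicates a seasonal period of 3.

3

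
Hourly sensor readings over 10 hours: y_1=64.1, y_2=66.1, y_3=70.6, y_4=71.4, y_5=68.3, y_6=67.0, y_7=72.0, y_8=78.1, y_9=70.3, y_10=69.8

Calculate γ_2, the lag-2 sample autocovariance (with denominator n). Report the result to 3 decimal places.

-4.134

Mean ȳ = (64.1 + 66.1 + 70.6 + 71.4 + 68.3 + 67.0 + 72.0 + 78.1 + 70.3 + 69.8)/10 = 69.7700
Σ_{t=1}^{8}(y_t−ȳ)(y_{t+2}−ȳ) = -41.3438
γ_2 = -41.3438 / 10 = -4.134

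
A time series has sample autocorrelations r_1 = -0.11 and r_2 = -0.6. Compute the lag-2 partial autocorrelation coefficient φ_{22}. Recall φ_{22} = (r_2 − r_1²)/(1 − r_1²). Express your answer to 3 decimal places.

-0.620

φ_{22} = (r_2 − r_1²) / (1 − r_1²)
r_1² = (-0.11)² = 0.0121
Numerator = -0.6 − 0.0121 = -0.6121; denominator = 1 − 0.0121 = 0.9879
φ_{22} = -0.6121 / 0.9879 = -0.620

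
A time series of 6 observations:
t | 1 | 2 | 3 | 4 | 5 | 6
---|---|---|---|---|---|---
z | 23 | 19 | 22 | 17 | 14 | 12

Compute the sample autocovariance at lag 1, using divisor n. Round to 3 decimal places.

5.495

Mean z̄ = (23 + 19 + 22 + 17 + 14 + 12)/6 = 17.8333
Σ_{t=1}^{5}(z_t−z̄)(z_{t+1}−z̄) = 32.9722
γ_1 = 32.9722 / 6 = 5.495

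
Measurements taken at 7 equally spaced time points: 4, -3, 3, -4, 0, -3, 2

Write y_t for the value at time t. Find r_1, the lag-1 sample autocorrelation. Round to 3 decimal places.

Mean ȳ = (4 − 3 + 3 − 4 + 0 − 3 + 2)/7 = -0.1429
Numerator Σ_{t=1}^{6}(y_t−ȳ)(y_{t+1}−ȳ) = -40.0204
Denominator Σ(y_t−ȳ)² = 62.8571
r_1 = -40.0204 / 62.8571 = -0.637

-0.637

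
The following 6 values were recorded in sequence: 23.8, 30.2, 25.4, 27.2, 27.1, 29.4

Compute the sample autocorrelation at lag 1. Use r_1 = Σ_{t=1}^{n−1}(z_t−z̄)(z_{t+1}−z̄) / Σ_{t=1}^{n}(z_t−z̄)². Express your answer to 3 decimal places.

Mean z̄ = (23.8 + 30.2 + 25.4 + 27.2 + 27.1 + 29.4)/6 = 27.1833
Deviations from mean: -3.3833, 3.0167, -1.7833, 0.0167, -0.0833, 2.2167
Σ(z_t−z̄)(z_{t+1}−z̄) = (-10.2064) + (-5.3797) + (-0.0297) + (-0.0014) + (-0.1847) = -15.8019
Denominator Σ(z_t−z̄)² = 28.6483
r_1 = -15.8019 / 28.6483 = -0.552

-0.552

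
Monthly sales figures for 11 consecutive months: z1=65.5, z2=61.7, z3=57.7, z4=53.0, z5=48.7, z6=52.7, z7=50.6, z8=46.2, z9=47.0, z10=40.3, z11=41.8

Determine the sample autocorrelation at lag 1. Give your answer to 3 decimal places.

Mean z̄ = (65.5 + 61.7 + 57.7 + 53.0 + 48.7 + 52.7 + 50.6 + 46.2 + 47.0 + 40.3 + 41.8)/11 = 51.3818
Numerator Σ_{t=1}^{10}(z_t−z̄)(z_{t+1}−z̄) = 393.6842
Denominator Σ(z_t−z̄)² = 618.5364
r_1 = 393.6842 / 618.5364 = 0.636

0.636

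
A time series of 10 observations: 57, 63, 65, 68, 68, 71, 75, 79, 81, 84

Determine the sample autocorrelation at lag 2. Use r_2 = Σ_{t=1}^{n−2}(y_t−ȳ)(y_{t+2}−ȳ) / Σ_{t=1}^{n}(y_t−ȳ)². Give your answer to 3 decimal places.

0.389

Mean ȳ = (57 + 63 + 65 + 68 + 68 + 71 + 75 + 79 + 81 + 84)/10 = 71.1000
Numerator Σ_{t=1}^{8}(y_t−ȳ)(y_{t+2}−ȳ) = 257.9800
Denominator Σ(y_t−ȳ)² = 662.9000
r_2 = 257.9800 / 662.9000 = 0.389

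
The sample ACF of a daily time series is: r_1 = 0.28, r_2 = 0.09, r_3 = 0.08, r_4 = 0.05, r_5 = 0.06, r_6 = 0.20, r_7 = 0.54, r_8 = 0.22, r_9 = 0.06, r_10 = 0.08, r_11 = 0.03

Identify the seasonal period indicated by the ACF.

The largest autocorrelation is r_7 = 0.54; the remaining lags stay at or below 0.28. The elevated value at lag 1 (0.28), dropping to 0.09 at lag 2, reflects decaying short-term dependence rather than seasonality.
The dominant spike at lag 7 indicates a seasonal period of 7.

7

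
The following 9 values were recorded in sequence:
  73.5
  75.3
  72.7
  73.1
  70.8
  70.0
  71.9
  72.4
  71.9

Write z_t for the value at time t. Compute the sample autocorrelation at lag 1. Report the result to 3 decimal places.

0.431

Mean z̄ = (73.5 + 75.3 + 72.7 + 73.1 + 70.8 + 70.0 + 71.9 + 72.4 + 71.9)/9 = 72.4000
Numerator Σ_{t=1}^{8}(z_t−z̄)(z_{t+1}−z̄) = 8.1900
Denominator Σ(z_t−z̄)² = 19.0200
r_1 = 8.1900 / 19.0200 = 0.431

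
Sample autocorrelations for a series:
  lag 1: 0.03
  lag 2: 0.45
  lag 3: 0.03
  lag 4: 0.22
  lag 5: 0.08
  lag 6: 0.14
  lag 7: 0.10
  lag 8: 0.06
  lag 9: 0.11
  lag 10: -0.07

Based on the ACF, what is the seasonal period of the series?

The largest autocorrelation is r_2 = 0.45, with a weaker echo at lag 4 (0.22); the remaining lags stay at or below 0.14.
The dominant spike at lag 2 indicates a seasonal period of 2.

2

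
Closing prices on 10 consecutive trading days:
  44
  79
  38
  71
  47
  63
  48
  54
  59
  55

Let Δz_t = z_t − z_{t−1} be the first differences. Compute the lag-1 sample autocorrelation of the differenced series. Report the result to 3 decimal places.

-0.833

First differences Δz: 35, -41, 33, -24, 16, -15, 6, 5, -4
Mean of differences = 1.2222
Numerator Σ(Δz_t−Δz̄)(Δz_{t+1}−Δz̄) = -4261.0494
Denominator Σ(Δz_t−Δz̄)² = 5115.5556
r_1(Δz) = -4261.0494 / 5115.5556 = -0.833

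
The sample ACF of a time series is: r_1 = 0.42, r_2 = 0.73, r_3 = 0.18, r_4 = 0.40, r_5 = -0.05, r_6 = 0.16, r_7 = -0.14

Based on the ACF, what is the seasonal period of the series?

The largest autocorrelation is r_2 = 0.73; the remaining lags stay at or below 0.42.
The dominant spike at lag 2 indicates a seasonal period of 2.

2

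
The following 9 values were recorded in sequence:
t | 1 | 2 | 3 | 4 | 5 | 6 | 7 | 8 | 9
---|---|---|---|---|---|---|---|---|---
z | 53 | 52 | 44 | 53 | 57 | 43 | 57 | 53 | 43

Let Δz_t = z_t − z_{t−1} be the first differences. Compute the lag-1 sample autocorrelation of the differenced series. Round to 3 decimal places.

-0.451

First differences Δz: -1, -8, 9, 4, -14, 14, -4, -10
Mean of differences = -1.2500
Numerator Σ(Δz_t−Δz̄)(Δz_{t+1}−Δz̄) = -296.3125
Denominator Σ(Δz_t−Δz̄)² = 657.5000
r_1(Δz) = -296.3125 / 657.5000 = -0.451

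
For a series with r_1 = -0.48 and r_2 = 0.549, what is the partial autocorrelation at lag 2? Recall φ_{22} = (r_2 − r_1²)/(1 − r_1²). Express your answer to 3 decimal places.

0.414

φ_{22} = (r_2 − r_1²) / (1 − r_1²)
r_1² = (-0.48)² = 0.2304
Numerator = 0.549 − 0.2304 = 0.3186; denominator = 1 − 0.2304 = 0.7696
φ_{22} = 0.3186 / 0.7696 = 0.414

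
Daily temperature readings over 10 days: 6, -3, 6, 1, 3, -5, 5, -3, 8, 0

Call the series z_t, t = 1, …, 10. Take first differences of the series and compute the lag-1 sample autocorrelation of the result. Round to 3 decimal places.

First differences Δz: -9, 9, -5, 2, -8, 10, -8, 11, -8
Mean of differences = -0.6667
Numerator Σ(Δz_t−Δz̄)(Δz_{t+1}−Δz̄) = -481.1111
Denominator Σ(Δz_t−Δz̄)² = 600.0000
r_1(Δz) = -481.1111 / 600.0000 = -0.802

-0.802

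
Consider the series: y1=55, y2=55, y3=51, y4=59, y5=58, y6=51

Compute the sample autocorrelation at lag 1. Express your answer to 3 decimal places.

-0.273

Mean ȳ = (55 + 55 + 51 + 59 + 58 + 51)/6 = 54.8333
Deviations from mean: 0.1667, 0.1667, -3.8333, 4.1667, 3.1667, -3.8333
Numerator Σ_{t=1}^{5}(y_t−ȳ)(y_{t+1}−ȳ) = -15.5278
Denominator Σ(y_t−ȳ)² = 56.8333
r_1 = -15.5278 / 56.8333 = -0.273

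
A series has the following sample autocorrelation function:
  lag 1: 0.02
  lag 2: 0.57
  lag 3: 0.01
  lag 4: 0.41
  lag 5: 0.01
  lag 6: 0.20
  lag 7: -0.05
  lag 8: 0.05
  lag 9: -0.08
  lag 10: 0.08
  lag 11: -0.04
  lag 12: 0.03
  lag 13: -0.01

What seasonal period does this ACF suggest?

The largest autocorrelation is r_2 = 0.57, with weaker echoes at lags 4 (0.41) and 6 (0.20); the remaining lags stay at or below 0.08.
The dominant spike at lag 2 indicates a seasonal period of 2.

2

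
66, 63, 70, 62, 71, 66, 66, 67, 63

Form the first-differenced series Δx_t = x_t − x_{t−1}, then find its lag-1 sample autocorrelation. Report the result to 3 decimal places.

First differences Δx: -3, 7, -8, 9, -5, 0, 1, -4
Mean of differences = -0.3750
Numerator Σ(Δx_t−Δx̄)(Δx_{t+1}−Δx̄) = -196.6406
Denominator Σ(Δx_t−Δx̄)² = 243.8750
r_1(Δx) = -196.6406 / 243.8750 = -0.806

-0.806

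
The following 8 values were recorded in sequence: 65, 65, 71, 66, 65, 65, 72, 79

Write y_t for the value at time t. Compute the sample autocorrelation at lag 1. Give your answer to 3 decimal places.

0.232

Mean ȳ = (65 + 65 + 71 + 66 + 65 + 65 + 72 + 79)/8 = 68.5000
Deviations from mean: -3.5000, -3.5000, 2.5000, -2.5000, -3.5000, -3.5000, 3.5000, 10.5000
Σ(y_t−ȳ)(y_{t+1}−ȳ) = (12.2500) + (-8.7500) + (-6.2500) + (8.7500) + (12.2500) + (-12.2500) + (36.7500) = 42.7500
Denominator Σ(y_t−ȳ)² = 184.0000
r_1 = 42.7500 / 184.0000 = 0.232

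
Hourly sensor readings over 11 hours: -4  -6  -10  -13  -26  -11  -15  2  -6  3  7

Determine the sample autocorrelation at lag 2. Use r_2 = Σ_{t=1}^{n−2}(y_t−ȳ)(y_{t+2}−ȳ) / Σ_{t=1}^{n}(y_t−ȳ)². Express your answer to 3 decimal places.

0.312

Mean ȳ = (-4 − 6 − 10 − 13 − 26 − 11 − 15 + 2 − 6 + 3 + 7)/11 = -7.1818
Numerator Σ_{t=1}^{9}(y_t−ȳ)(y_{t+2}−ȳ) = 272.4793
Denominator Σ(y_t−ȳ)² = 873.6364
r_2 = 272.4793 / 873.6364 = 0.312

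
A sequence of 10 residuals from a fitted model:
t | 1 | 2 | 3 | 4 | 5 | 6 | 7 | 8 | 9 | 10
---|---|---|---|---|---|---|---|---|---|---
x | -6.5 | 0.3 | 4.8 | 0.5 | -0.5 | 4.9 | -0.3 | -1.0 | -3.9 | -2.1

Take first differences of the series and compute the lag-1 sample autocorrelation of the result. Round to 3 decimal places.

First differences Δx: 6.8, 4.5, -4.3, -1.0, 5.4, -5.2, -0.7, -2.9, 1.8
Mean of differences = 0.4889
Numerator Σ(Δx_t−Δx̄)(Δx_{t+1}−Δx̄) = -15.6657
Denominator Σ(Δx_t−Δx̄)² = 152.1689
r_1(Δx) = -15.6657 / 152.1689 = -0.103

-0.103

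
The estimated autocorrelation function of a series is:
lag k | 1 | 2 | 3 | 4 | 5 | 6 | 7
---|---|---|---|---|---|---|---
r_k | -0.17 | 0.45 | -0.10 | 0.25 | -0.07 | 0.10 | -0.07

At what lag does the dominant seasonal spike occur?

The largest autocorrelation is r_2 = 0.45, with a weaker echo at lag 4 (0.25); the remaining lags stay at or below 0.10.
The dominant spike at lag 2 indicates a seasonal period of 2.

2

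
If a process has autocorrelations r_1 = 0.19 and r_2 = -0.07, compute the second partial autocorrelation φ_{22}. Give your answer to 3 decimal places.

φ_{22} = (r_2 − r_1²) / (1 − r_1²)
r_1² = (0.19)² = 0.0361
Numerator = -0.07 − 0.0361 = -0.1061; denominator = 1 − 0.0361 = 0.9639
φ_{22} = -0.1061 / 0.9639 = -0.110

-0.110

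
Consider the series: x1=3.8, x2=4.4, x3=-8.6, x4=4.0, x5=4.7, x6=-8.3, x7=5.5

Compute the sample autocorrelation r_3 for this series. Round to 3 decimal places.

Mean x̄ = (3.8 + 4.4 − 8.6 + 4.0 + 4.7 − 8.3 + 5.5)/7 = 0.7857
Deviations from mean: 3.0143, 3.6143, -9.3857, 3.2143, 3.9143, -9.0857, 4.7143
Σ(x_t−x̄)(x_{t+3}−x̄) = (9.6888) + (14.1473) + (85.2759) + (15.1531) = 124.2651
Denominator Σ(x_t−x̄)² = 240.6686
r_3 = 124.2651 / 240.6686 = 0.516

0.516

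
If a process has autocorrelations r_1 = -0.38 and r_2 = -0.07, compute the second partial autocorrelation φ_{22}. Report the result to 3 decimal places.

φ_{22} = (r_2 − r_1²) / (1 − r_1²)
r_1² = (-0.38)² = 0.1444
Numerator = -0.07 − 0.1444 = -0.2144; denominator = 1 − 0.1444 = 0.8556
φ_{22} = -0.2144 / 0.8556 = -0.251

-0.251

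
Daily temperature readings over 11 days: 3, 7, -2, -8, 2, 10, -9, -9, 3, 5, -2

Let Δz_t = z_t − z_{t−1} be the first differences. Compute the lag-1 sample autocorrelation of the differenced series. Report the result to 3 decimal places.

-0.123

First differences Δz: 4, -9, -6, 10, 8, -19, 0, 12, 2, -7
Mean of differences = -0.5000
Numerator Σ(Δz_t−Δz̄)(Δz_{t+1}−Δz̄) = -105.2500
Denominator Σ(Δz_t−Δz̄)² = 852.5000
r_1(Δz) = -105.2500 / 852.5000 = -0.123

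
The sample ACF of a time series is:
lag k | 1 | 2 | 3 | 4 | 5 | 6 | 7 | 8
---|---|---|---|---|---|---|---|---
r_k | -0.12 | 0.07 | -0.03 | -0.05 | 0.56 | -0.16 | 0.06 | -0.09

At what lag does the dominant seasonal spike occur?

The largest autocorrelation is r_5 = 0.56; the remaining lags stay at or below 0.07.
The dominant spike at lag 5 indicates a seasonal period of 5.

5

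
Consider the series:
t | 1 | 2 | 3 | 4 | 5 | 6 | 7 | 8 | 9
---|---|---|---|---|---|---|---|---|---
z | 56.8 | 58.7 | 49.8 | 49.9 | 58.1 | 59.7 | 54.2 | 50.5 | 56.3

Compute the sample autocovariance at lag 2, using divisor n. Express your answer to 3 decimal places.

Mean z̄ = (56.8 + 58.7 + 49.8 + 49.9 + 58.1 + 59.7 + 54.2 + 50.5 + 56.3)/9 = 54.8889
Σ_{t=1}^{7}(z_t−z̄)(z_{t+2}−z̄) = -93.3814
γ_2 = -93.3814 / 9 = -10.376

-10.376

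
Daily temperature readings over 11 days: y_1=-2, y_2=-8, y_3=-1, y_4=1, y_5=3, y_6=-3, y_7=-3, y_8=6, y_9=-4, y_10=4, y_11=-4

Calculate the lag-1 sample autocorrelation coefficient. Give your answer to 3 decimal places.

-0.318

Mean ȳ = (-2 − 8 − 1 + 1 + 3 − 3 − 3 + 6 − 4 + 4 − 4)/11 = -1.0000
Numerator Σ_{t=1}^{10}(y_t−ȳ)(y_{t+1}−ȳ) = -54.0000
Denominator Σ(y_t−ȳ)² = 170.0000
r_1 = -54.0000 / 170.0000 = -0.318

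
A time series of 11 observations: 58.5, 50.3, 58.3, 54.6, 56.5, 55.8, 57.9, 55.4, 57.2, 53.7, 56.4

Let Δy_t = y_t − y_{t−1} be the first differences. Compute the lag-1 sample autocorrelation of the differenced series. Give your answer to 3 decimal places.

-0.713

First differences Δy: -8.2, 8.0, -3.7, 1.9, -0.7, 2.1, -2.5, 1.8, -3.5, 2.7
Mean of differences = -0.2100
Numerator Σ(Δy_t−Δȳ)(Δy_{t+1}−Δȳ) = -129.8601
Denominator Σ(Δy_t−Δȳ)² = 182.0290
r_1(Δy) = -129.8601 / 182.0290 = -0.713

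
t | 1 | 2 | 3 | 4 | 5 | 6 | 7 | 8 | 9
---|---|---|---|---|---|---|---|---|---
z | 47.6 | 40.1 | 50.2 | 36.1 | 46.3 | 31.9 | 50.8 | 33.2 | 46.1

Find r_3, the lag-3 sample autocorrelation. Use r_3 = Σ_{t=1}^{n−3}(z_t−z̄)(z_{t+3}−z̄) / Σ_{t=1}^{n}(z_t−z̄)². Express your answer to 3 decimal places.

-0.586

Mean z̄ = (47.6 + 40.1 + 50.2 + 36.1 + 46.3 + 31.9 + 50.8 + 33.2 + 46.1)/9 = 42.4778
Σ(z_t−z̄)(z_{t+3}−z̄) = (-32.6684) + (-9.0884) + (-81.6840) + (-53.0773) + (-35.4617) + (-38.3151) = -250.2948
Denominator Σ(z_t−z̄)² = 427.1556
r_3 = -250.2948 / 427.1556 = -0.586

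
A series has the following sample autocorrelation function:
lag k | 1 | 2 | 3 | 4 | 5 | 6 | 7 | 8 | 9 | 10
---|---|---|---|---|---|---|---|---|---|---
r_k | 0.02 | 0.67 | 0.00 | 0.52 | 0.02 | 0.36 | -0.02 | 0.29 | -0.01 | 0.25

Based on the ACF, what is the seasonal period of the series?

2

The largest autocorrelation is r_2 = 0.67, with weaker echoes at lags 4 (0.52), 6 (0.36), 8 (0.29) and 10 (0.25); the remaining lags stay at or below 0.02.
The dominant spike at lag 2 indicates a seasonal period of 2.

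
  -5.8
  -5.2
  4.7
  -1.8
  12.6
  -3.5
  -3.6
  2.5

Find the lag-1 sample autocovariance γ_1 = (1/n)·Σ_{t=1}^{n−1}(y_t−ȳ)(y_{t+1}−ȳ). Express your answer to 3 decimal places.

-8.235

Mean ȳ = (-5.8 − 5.2 + 4.7 − 1.8 + 12.6 − 3.5 − 3.6 + 2.5)/8 = -0.0125
Σ_{t=1}^{7}(y_t−ȳ)(y_{t+1}−ȳ) = -65.8802
γ_1 = -65.8802 / 8 = -8.235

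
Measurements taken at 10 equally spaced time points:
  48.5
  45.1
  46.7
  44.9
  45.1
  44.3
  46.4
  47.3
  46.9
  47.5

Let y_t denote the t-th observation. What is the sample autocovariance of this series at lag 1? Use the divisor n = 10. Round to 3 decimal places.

Mean ȳ = (48.5 + 45.1 + 46.7 + 44.9 + 45.1 + 44.3 + 46.4 + 47.3 + 46.9 + 47.5)/10 = 46.2700
Σ_{t=1}^{9}(y_t−ȳ)(y_{t+1}−ȳ) = 1.5081
γ_1 = 1.5081 / 10 = 0.151

0.151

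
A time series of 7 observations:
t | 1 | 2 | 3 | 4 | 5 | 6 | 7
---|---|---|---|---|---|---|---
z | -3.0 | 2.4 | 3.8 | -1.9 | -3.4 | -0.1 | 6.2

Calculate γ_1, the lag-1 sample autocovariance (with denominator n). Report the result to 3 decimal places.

0.014

Mean z̄ = (-3.0 + 2.4 + 3.8 − 1.9 − 3.4 − 0.1 + 6.2)/7 = 0.5714
Σ_{t=1}^{6}(z_t−z̄)(z_{t+1}−z̄) = 0.0963
γ_1 = 0.0963 / 7 = 0.014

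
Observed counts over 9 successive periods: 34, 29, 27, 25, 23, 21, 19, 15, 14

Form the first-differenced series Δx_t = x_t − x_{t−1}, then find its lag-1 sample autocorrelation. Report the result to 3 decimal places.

First differences Δx: -5, -2, -2, -2, -2, -2, -4, -1
Mean of differences = -2.5000
Numerator Σ(Δx_t−Δx̄)(Δx_{t+1}−Δx̄) = -3.2500
Denominator Σ(Δx_t−Δx̄)² = 12.0000
r_1(Δx) = -3.2500 / 12.0000 = -0.271

-0.271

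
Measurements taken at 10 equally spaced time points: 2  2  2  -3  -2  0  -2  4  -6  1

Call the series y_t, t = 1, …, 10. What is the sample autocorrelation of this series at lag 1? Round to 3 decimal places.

-0.380

Mean ȳ = (2 + 2 + 2 − 3 − 2 + 0 − 2 + 4 − 6 + 1)/10 = -0.2000
Numerator Σ_{t=1}^{9}(y_t−ȳ)(y_{t+1}−ȳ) = -31.0400
Denominator Σ(y_t−ȳ)² = 81.6000
r_1 = -31.0400 / 81.6000 = -0.380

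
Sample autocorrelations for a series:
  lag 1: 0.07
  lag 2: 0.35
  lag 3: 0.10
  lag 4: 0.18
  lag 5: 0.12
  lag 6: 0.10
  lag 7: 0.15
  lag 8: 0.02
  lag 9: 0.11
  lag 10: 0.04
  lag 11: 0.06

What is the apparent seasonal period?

2

The largest autocorrelation is r_2 = 0.35, with a weaker echo at lag 4 (0.18); the remaining lags stay at or below 0.15.
The dominant spike at lag 2 indicates a seasonal period of 2.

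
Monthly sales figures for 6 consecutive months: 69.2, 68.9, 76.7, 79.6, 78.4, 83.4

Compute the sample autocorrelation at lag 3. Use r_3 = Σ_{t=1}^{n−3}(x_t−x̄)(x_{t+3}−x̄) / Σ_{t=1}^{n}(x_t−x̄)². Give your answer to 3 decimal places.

Mean x̄ = (69.2 + 68.9 + 76.7 + 79.6 + 78.4 + 83.4)/6 = 76.0333
Deviations from mean: -6.8333, -7.1333, 0.6667, 3.5667, 2.3667, 7.3667
Numerator Σ_{t=1}^{3}(x_t−x̄)(x_{t+3}−x̄) = -36.3433
Denominator Σ(x_t−x̄)² = 170.6133
r_3 = -36.3433 / 170.6133 = -0.213

-0.213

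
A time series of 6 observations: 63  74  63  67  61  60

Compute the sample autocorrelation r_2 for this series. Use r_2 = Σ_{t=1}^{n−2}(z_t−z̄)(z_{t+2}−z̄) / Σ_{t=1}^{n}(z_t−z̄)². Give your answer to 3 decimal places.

Mean z̄ = (63 + 74 + 63 + 67 + 61 + 60)/6 = 64.6667
Numerator Σ_{t=1}^{4}(z_t−z̄)(z_{t+2}−z̄) = 19.7778
Denominator Σ(z_t−z̄)² = 133.3333
r_2 = 19.7778 / 133.3333 = 0.148

0.148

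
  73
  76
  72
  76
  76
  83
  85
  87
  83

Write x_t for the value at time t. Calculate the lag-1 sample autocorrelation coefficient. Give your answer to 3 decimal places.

0.660

Mean x̄ = (73 + 76 + 72 + 76 + 76 + 83 + 85 + 87 + 83)/9 = 79.0000
Numerator Σ_{t=1}^{8}(x_t−x̄)(x_{t+1}−x̄) = 161.0000
Denominator Σ(x_t−x̄)² = 244.0000
r_1 = 161.0000 / 244.0000 = 0.660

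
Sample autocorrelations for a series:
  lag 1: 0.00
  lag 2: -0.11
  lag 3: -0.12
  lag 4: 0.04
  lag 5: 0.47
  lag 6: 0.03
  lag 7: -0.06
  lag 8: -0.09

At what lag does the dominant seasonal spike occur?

The largest autocorrelation is r_5 = 0.47; the remaining lags stay at or below 0.04.
The dominant spike at lag 5 indicates a seasonal period of 5.

5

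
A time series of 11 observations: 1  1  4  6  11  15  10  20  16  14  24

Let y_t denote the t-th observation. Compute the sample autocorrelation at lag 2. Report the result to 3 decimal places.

0.387

Mean ȳ = (1 + 1 + 4 + 6 + 11 + 15 + 10 + 20 + 16 + 14 + 24)/11 = 11.0909
Numerator Σ_{t=1}^{9}(y_t−ȳ)(y_{t+2}−ȳ) = 222.5289
Denominator Σ(y_t−ȳ)² = 574.9091
r_2 = 222.5289 / 574.9091 = 0.387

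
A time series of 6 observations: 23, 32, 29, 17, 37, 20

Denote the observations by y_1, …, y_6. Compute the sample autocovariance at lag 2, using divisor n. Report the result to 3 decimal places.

Mean ȳ = (23 + 32 + 29 + 17 + 37 + 20)/6 = 26.3333
Deviations: -3.3333, 5.6667, 2.6667, -9.3333, 10.6667, -6.3333
Σ_{t=1}^{4}(y_t−ȳ)(y_{t+2}−ȳ) = 25.7778
γ_2 = 25.7778 / 6 = 4.296

4.296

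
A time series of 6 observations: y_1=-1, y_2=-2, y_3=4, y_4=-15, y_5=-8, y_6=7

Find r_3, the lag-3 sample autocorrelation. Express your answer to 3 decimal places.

0.125

Mean ȳ = (-1 − 2 + 4 − 15 − 8 + 7)/6 = -2.5000
Deviations from mean: 1.5000, 0.5000, 6.5000, -12.5000, -5.5000, 9.5000
Numerator Σ_{t=1}^{3}(y_t−ȳ)(y_{t+3}−ȳ) = 40.2500
Denominator Σ(y_t−ȳ)² = 321.5000
r_3 = 40.2500 / 321.5000 = 0.125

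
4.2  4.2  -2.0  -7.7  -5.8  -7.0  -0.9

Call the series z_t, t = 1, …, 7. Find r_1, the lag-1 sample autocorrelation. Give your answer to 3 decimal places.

0.483

Mean z̄ = (4.2 + 4.2 − 2.0 − 7.7 − 5.8 − 7.0 − 0.9)/7 = -2.1429
Σ(z_t−z̄)(z_{t+1}−z̄) = (40.2318) + (0.9061) + (-0.7939) + (20.3233) + (17.7633) + (-6.0367) = 72.3939
Denominator Σ(z_t−z̄)² = 149.8771
r_1 = 72.3939 / 149.8771 = 0.483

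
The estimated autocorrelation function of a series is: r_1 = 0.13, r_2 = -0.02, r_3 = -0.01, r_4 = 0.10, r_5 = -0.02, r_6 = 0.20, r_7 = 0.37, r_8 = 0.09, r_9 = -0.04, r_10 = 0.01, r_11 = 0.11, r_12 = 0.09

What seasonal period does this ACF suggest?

7

The largest autocorrelation is r_7 = 0.37; the remaining lags stay at or below 0.20.
The dominant spike at lag 7 indicates a seasonal period of 7.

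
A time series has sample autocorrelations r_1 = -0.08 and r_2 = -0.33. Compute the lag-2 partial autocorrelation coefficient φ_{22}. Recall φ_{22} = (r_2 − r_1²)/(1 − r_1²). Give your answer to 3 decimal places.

φ_{22} = (r_2 − r_1²) / (1 − r_1²)
r_1² = (-0.08)² = 0.0064
Numerator = -0.33 − 0.0064 = -0.3364; denominator = 1 − 0.0064 = 0.9936
φ_{22} = -0.3364 / 0.9936 = -0.339

-0.339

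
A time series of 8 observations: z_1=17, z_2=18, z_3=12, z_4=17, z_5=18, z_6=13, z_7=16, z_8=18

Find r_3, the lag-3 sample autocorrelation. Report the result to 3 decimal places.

0.529

Mean z̄ = (17 + 18 + 12 + 17 + 18 + 13 + 16 + 18)/8 = 16.1250
Deviations from mean: 0.8750, 1.8750, -4.1250, 0.8750, 1.8750, -3.1250, -0.1250, 1.8750
Σ(z_t−z̄)(z_{t+3}−z̄) = (0.7656) + (3.5156) + (12.8906) + (-0.1094) + (3.5156) = 20.5781
Denominator Σ(z_t−z̄)² = 38.8750
r_3 = 20.5781 / 38.8750 = 0.529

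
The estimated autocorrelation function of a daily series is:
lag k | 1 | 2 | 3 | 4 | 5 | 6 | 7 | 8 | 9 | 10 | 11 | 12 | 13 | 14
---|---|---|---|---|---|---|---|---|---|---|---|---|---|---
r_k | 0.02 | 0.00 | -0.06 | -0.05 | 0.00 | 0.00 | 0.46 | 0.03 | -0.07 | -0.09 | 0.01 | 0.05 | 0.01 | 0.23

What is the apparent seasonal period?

7

The largest autocorrelation is r_7 = 0.46, with a weaker echo at lag 14 (0.23); the remaining lags stay at or below 0.05.
The dominant spike at lag 7 indicates a seasonal period of 7.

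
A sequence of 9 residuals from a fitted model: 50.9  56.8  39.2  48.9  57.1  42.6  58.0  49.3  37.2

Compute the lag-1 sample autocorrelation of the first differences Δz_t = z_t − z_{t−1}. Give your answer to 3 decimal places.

First differences Δz: 5.9, -17.6, 9.7, 8.2, -14.5, 15.4, -8.7, -12.1
Mean of differences = -1.7125
Numerator Σ(Δz_t−Δz̄)(Δz_{t+1}−Δz̄) = -581.7064
Denominator Σ(Δz_t−Δz̄)² = 1151.9488
r_1(Δz) = -581.7064 / 1151.9488 = -0.505

-0.505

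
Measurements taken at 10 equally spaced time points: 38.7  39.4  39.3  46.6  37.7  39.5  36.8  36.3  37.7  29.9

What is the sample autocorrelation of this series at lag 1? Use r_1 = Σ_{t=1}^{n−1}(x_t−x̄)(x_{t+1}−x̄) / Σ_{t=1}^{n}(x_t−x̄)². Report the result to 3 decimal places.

Mean x̄ = (38.7 + 39.4 + 39.3 + 46.6 + 37.7 + 39.5 + 36.8 + 36.3 + 37.7 + 29.9)/10 = 38.1900
Numerator Σ_{t=1}^{9}(x_t−x̄)(x_{t+1}−x̄) = 12.3269
Denominator Σ(x_t−x̄)² = 150.1090
r_1 = 12.3269 / 150.1090 = 0.082

0.082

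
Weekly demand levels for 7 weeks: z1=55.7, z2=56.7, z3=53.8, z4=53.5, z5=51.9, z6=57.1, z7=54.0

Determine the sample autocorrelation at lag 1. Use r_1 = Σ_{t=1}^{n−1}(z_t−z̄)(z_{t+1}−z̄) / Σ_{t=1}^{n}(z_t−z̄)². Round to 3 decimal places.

-0.177

Mean z̄ = (55.7 + 56.7 + 53.8 + 53.5 + 51.9 + 57.1 + 54.0)/7 = 54.6714
Σ(z_t−z̄)(z_{t+1}−z̄) = (2.0865) + (-1.7678) + (1.0208) + (3.2465) + (-6.7306) + (-1.6306) = -3.7751
Denominator Σ(z_t−z̄)² = 21.3343
r_1 = -3.7751 / 21.3343 = -0.177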